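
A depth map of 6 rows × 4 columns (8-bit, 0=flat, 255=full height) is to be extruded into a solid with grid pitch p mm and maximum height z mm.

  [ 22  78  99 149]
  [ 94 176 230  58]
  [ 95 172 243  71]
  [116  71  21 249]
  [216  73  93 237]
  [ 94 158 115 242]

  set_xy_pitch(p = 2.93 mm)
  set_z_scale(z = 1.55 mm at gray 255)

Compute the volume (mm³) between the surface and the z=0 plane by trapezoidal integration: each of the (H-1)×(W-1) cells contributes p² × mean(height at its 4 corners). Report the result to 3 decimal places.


104.300

height_mm = gray/255 × 1.55; cell vol = 2.93² × mean(4 corners)
unit = 2.93² × 1.55 / (4×255) = 0.0130457 mm³ per gray-sum
row 0: Σ corner-gray over 3 cells = 1489  → 19.4250
row 1: Σ corner-gray over 3 cells = 1960  → 25.5695
row 2: Σ corner-gray over 3 cells = 1545  → 20.1556
row 3: Σ corner-gray over 3 cells = 1334  → 17.4029
row 4: Σ corner-gray over 3 cells = 1667  → 21.7472
Σ rows: total corner-gray = 7995  → 104.3002 mm³


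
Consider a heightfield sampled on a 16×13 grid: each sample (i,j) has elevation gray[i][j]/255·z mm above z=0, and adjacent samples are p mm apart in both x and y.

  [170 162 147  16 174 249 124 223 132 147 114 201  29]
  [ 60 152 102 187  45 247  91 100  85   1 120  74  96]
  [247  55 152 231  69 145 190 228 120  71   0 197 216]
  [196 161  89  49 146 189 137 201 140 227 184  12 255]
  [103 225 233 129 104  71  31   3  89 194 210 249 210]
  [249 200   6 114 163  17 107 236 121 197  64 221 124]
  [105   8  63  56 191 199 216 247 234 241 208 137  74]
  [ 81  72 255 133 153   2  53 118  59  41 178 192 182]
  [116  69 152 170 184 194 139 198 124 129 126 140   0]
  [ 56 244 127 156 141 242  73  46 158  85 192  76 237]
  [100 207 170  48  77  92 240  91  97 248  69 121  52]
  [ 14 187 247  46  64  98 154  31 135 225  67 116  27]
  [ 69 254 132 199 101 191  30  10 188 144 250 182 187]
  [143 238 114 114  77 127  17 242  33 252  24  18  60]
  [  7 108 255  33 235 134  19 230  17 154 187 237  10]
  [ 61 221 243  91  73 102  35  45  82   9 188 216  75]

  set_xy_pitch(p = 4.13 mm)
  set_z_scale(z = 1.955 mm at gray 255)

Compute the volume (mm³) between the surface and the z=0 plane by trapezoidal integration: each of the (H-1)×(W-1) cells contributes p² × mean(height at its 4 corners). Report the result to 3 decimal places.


3138.045

height_mm = gray/255 × 1.955; cell vol = 4.13² × mean(4 corners)
unit = 4.13² × 1.955 / (4×255) = 0.0326924 mm³ per gray-sum
row 0: Σ corner-gray over 12 cells = 6141  → 200.7640
row 1: Σ corner-gray over 12 cells = 5943  → 194.2909
row 2: Σ corner-gray over 12 cells = 6900  → 225.5775
row 3: Σ corner-gray over 12 cells = 6910  → 225.9044
row 4: Σ corner-gray over 12 cells = 6654  → 217.5352
row 5: Σ corner-gray over 12 cells = 7044  → 230.2852
row 6: Σ corner-gray over 12 cells = 6554  → 214.2659
row 7: Σ corner-gray over 12 cells = 6141  → 200.7640
row 8: Σ corner-gray over 12 cells = 6739  → 220.3140
row 9: Σ corner-gray over 12 cells = 6445  → 210.7025
row 10: Σ corner-gray over 12 cells = 5853  → 191.3486
row 11: Σ corner-gray over 12 cells = 6399  → 209.1986
row 12: Σ corner-gray over 12 cells = 6333  → 207.0409
row 13: Σ corner-gray over 12 cells = 5950  → 194.5197
row 14: Σ corner-gray over 12 cells = 5981  → 195.5332
Σ rows: total corner-gray = 95987  → 3138.0446 mm³


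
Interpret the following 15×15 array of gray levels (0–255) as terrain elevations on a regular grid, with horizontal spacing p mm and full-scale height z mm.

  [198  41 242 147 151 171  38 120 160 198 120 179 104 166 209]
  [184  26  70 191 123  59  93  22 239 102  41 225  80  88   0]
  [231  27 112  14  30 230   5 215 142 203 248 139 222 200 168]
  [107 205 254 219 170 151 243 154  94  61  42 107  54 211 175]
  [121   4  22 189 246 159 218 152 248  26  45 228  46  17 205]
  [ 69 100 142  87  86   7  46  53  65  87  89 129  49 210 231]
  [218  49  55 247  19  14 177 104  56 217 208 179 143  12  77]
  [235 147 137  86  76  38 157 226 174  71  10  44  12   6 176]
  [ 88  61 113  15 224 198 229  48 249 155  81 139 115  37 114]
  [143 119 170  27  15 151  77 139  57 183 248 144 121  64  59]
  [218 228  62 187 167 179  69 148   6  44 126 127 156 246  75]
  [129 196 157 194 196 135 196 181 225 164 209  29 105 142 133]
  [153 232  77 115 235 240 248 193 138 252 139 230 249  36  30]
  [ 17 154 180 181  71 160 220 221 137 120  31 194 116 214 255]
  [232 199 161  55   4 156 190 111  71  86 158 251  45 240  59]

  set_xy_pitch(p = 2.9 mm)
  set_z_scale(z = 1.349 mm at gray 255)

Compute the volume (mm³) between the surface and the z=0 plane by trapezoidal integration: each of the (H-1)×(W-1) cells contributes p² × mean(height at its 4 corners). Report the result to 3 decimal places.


1144.430

height_mm = gray/255 × 1.349; cell vol = 2.9² × mean(4 corners)
unit = 2.9² × 1.349 / (4×255) = 0.0111226 mm³ per gray-sum
row 0: Σ corner-gray over 14 cells = 6983  → 77.6694
row 1: Σ corner-gray over 14 cells = 6875  → 76.4681
row 2: Σ corner-gray over 14 cells = 8185  → 91.0388
row 3: Σ corner-gray over 14 cells = 7738  → 86.0670
row 4: Σ corner-gray over 14 cells = 6126  → 68.1373
row 5: Σ corner-gray over 14 cells = 5855  → 65.1230
row 6: Σ corner-gray over 14 cells = 6034  → 67.1140
row 7: Σ corner-gray over 14 cells = 6309  → 70.1727
row 8: Σ corner-gray over 14 cells = 6762  → 75.2113
row 9: Σ corner-gray over 14 cells = 7015  → 78.0253
row 10: Σ corner-gray over 14 cells = 8303  → 92.3513
row 11: Σ corner-gray over 14 cells = 9471  → 105.3425
row 12: Σ corner-gray over 14 cells = 9221  → 102.5618
row 13: Σ corner-gray over 14 cells = 8015  → 89.1479
Σ rows: total corner-gray = 102892  → 1144.4304 mm³


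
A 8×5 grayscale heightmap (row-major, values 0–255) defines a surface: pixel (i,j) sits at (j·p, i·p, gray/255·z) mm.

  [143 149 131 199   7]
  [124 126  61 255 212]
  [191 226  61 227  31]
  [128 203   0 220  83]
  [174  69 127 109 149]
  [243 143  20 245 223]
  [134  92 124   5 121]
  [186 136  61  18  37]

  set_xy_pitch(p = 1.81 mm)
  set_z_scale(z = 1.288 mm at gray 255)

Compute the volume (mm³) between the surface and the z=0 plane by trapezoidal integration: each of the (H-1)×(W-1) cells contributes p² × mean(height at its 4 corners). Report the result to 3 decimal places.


60.560

height_mm = gray/255 × 1.288; cell vol = 1.81² × mean(4 corners)
unit = 1.81² × 1.288 / (4×255) = 0.00413688 mm³ per gray-sum
row 0: Σ corner-gray over 4 cells = 2328  → 9.6307
row 1: Σ corner-gray over 4 cells = 2470  → 10.2181
row 2: Σ corner-gray over 4 cells = 2307  → 9.5438
row 3: Σ corner-gray over 4 cells = 1990  → 8.2324
row 4: Σ corner-gray over 4 cells = 2215  → 9.1632
row 5: Σ corner-gray over 4 cells = 1979  → 8.1869
row 6: Σ corner-gray over 4 cells = 1350  → 5.5848
Σ rows: total corner-gray = 14639  → 60.5598 mm³


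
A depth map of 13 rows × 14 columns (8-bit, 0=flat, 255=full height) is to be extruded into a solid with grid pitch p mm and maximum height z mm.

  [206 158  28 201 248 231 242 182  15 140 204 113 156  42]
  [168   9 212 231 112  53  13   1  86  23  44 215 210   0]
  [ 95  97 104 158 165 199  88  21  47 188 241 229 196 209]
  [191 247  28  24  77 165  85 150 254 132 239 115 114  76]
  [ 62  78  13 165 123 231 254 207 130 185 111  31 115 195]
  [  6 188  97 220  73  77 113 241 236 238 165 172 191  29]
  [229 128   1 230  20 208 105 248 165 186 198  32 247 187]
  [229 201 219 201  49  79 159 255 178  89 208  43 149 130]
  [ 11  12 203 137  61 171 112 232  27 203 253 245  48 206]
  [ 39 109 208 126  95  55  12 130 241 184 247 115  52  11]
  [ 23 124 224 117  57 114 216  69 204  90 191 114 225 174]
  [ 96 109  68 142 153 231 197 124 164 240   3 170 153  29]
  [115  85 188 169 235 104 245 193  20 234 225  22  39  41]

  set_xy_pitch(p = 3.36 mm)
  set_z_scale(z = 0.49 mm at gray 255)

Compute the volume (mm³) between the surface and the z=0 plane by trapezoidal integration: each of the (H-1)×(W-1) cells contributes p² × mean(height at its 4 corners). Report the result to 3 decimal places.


471.579

height_mm = gray/255 × 0.49; cell vol = 3.36² × mean(4 corners)
unit = 3.36² × 0.49 / (4×255) = 0.00542344 mm³ per gray-sum
row 0: Σ corner-gray over 13 cells = 6670  → 36.1743
row 1: Σ corner-gray over 13 cells = 6356  → 34.4714
row 2: Σ corner-gray over 13 cells = 7297  → 39.5748
row 3: Σ corner-gray over 13 cells = 7070  → 38.3437
row 4: Σ corner-gray over 13 cells = 7600  → 41.2181
row 5: Σ corner-gray over 13 cells = 8009  → 43.4363
row 6: Σ corner-gray over 13 cells = 7971  → 43.2302
row 7: Σ corner-gray over 13 cells = 7644  → 41.4567
row 8: Σ corner-gray over 13 cells = 6823  → 37.0041
row 9: Σ corner-gray over 13 cells = 6885  → 37.3404
row 10: Σ corner-gray over 13 cells = 7320  → 39.6995
row 11: Σ corner-gray over 13 cells = 7307  → 39.6290
Σ rows: total corner-gray = 86952  → 471.5785 mm³


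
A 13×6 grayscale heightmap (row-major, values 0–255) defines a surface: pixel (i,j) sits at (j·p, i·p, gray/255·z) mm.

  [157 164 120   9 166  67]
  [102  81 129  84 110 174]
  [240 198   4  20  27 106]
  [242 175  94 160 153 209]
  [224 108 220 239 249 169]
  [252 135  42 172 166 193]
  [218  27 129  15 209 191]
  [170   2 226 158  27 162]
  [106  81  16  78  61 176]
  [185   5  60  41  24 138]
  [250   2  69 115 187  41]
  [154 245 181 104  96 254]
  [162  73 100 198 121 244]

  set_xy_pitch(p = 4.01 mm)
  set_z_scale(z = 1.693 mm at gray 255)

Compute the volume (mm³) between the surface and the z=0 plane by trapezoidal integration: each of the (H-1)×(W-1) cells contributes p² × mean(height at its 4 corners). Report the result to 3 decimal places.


height_mm = gray/255 × 1.693; cell vol = 4.01² × mean(4 corners)
unit = 4.01² × 1.693 / (4×255) = 0.0266898 mm³ per gray-sum
row 0: Σ corner-gray over 5 cells = 2226  → 59.4115
row 1: Σ corner-gray over 5 cells = 1928  → 51.4580
row 2: Σ corner-gray over 5 cells = 2459  → 65.6303
row 3: Σ corner-gray over 5 cells = 3640  → 97.1509
row 4: Σ corner-gray over 5 cells = 3500  → 93.4143
row 5: Σ corner-gray over 5 cells = 2644  → 70.5679
row 6: Σ corner-gray over 5 cells = 2327  → 62.1072
row 7: Σ corner-gray over 5 cells = 1912  → 51.0309
row 8: Σ corner-gray over 5 cells = 1337  → 35.6843
row 9: Σ corner-gray over 5 cells = 1620  → 43.2375
row 10: Σ corner-gray over 5 cells = 2697  → 71.9824
row 11: Σ corner-gray over 5 cells = 3050  → 81.4039
Σ rows: total corner-gray = 29340  → 783.0791 mm³

783.079


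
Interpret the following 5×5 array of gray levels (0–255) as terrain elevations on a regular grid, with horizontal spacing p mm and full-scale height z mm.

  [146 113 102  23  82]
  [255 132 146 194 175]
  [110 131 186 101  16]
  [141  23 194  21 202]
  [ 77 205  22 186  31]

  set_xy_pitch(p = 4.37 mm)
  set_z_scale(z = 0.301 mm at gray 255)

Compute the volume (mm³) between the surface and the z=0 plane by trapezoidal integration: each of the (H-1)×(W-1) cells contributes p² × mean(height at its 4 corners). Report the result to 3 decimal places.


height_mm = gray/255 × 0.301; cell vol = 4.37² × mean(4 corners)
unit = 4.37² × 0.301 / (4×255) = 0.00563546 mm³ per gray-sum
row 0: Σ corner-gray over 4 cells = 2078  → 11.7105
row 1: Σ corner-gray over 4 cells = 2336  → 13.1644
row 2: Σ corner-gray over 4 cells = 1781  → 10.0368
row 3: Σ corner-gray over 4 cells = 1753  → 9.8790
Σ rows: total corner-gray = 7948  → 44.7906 mm³

44.791


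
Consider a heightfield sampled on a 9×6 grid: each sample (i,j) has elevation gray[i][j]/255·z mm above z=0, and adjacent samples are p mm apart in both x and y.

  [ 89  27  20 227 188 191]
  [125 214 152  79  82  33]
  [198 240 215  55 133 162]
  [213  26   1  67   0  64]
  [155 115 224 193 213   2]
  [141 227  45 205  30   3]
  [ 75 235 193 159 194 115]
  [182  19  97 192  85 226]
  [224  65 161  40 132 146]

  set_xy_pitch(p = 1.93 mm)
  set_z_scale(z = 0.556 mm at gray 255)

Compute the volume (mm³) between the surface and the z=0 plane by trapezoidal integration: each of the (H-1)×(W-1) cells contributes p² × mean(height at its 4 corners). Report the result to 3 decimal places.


height_mm = gray/255 × 0.556; cell vol = 1.93² × mean(4 corners)
unit = 1.93² × 0.556 / (4×255) = 0.00203044 mm³ per gray-sum
row 0: Σ corner-gray over 5 cells = 2416  → 4.9055
row 1: Σ corner-gray over 5 cells = 2858  → 5.8030
row 2: Σ corner-gray over 5 cells = 2111  → 4.2862
row 3: Σ corner-gray over 5 cells = 2112  → 4.2883
row 4: Σ corner-gray over 5 cells = 2805  → 5.6954
row 5: Σ corner-gray over 5 cells = 2910  → 5.9086
row 6: Σ corner-gray over 5 cells = 2946  → 5.9817
row 7: Σ corner-gray over 5 cells = 2360  → 4.7918
Σ rows: total corner-gray = 20518  → 41.6605 mm³

41.660


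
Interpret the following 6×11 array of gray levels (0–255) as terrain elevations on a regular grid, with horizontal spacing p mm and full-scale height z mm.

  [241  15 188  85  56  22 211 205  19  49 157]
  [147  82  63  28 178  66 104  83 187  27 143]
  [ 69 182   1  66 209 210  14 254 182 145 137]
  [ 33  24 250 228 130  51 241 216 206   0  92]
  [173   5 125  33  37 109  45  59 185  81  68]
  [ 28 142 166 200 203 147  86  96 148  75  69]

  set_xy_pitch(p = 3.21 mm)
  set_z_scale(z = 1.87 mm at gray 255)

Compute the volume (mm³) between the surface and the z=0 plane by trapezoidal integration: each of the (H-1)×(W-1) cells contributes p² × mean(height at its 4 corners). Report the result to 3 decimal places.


height_mm = gray/255 × 1.87; cell vol = 3.21² × mean(4 corners)
unit = 3.21² × 1.87 / (4×255) = 0.0188909 mm³ per gray-sum
row 0: Σ corner-gray over 10 cells = 4024  → 76.0168
row 1: Σ corner-gray over 10 cells = 4658  → 87.9936
row 2: Σ corner-gray over 10 cells = 5549  → 104.8253
row 3: Σ corner-gray over 10 cells = 4416  → 83.4220
row 4: Σ corner-gray over 10 cells = 4222  → 79.7572
Σ rows: total corner-gray = 22869  → 432.0148 mm³

432.015


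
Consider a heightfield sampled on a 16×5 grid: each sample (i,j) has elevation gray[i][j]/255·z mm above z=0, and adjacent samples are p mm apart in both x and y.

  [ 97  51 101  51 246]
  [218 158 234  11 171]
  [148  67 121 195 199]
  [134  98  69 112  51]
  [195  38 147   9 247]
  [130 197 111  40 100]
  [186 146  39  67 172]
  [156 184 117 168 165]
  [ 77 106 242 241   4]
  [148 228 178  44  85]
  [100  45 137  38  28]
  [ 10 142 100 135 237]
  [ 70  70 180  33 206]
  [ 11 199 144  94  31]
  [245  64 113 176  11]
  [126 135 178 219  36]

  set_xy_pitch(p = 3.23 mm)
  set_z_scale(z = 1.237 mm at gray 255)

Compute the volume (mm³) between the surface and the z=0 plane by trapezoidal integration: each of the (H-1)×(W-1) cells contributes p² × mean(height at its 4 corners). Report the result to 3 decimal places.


369.363

height_mm = gray/255 × 1.237; cell vol = 3.23² × mean(4 corners)
unit = 3.23² × 1.237 / (4×255) = 0.0126524 mm³ per gray-sum
row 0: Σ corner-gray over 4 cells = 1944  → 24.5964
row 1: Σ corner-gray over 4 cells = 2308  → 29.2019
row 2: Σ corner-gray over 4 cells = 1856  → 23.4829
row 3: Σ corner-gray over 4 cells = 1573  → 19.9023
row 4: Σ corner-gray over 4 cells = 1756  → 22.2177
row 5: Σ corner-gray over 4 cells = 1788  → 22.6226
row 6: Σ corner-gray over 4 cells = 2121  → 26.8358
row 7: Σ corner-gray over 4 cells = 2518  → 31.8589
row 8: Σ corner-gray over 4 cells = 2392  → 30.2647
row 9: Σ corner-gray over 4 cells = 1701  → 21.5218
row 10: Σ corner-gray over 4 cells = 1569  → 19.8517
row 11: Σ corner-gray over 4 cells = 1843  → 23.3185
row 12: Σ corner-gray over 4 cells = 1758  → 22.2430
row 13: Σ corner-gray over 4 cells = 1878  → 23.7613
row 14: Σ corner-gray over 4 cells = 2188  → 27.6836
Σ rows: total corner-gray = 29193  → 369.3629 mm³


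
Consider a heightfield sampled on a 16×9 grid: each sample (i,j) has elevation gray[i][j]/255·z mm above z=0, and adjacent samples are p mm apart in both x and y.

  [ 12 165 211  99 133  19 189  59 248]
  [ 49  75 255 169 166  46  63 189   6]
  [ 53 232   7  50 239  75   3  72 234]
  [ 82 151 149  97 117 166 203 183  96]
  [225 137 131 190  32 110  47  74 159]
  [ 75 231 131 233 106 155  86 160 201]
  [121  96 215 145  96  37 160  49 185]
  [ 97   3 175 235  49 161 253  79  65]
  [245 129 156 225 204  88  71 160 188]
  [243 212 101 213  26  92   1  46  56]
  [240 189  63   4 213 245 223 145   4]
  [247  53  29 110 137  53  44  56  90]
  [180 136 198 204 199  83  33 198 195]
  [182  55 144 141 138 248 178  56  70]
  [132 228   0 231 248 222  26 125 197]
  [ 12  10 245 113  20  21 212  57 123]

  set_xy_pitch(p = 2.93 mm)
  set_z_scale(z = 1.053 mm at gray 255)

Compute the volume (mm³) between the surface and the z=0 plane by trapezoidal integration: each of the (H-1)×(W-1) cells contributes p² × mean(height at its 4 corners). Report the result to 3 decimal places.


549.333

height_mm = gray/255 × 1.053; cell vol = 2.93² × mean(4 corners)
unit = 2.93² × 1.053 / (4×255) = 0.00886265 mm³ per gray-sum
row 0: Σ corner-gray over 8 cells = 3991  → 35.3708
row 1: Σ corner-gray over 8 cells = 3624  → 32.1182
row 2: Σ corner-gray over 8 cells = 3953  → 35.0340
row 3: Σ corner-gray over 8 cells = 4136  → 36.6559
row 4: Σ corner-gray over 8 cells = 4306  → 38.1626
row 5: Σ corner-gray over 8 cells = 4382  → 38.8361
row 6: Σ corner-gray over 8 cells = 3974  → 35.2202
row 7: Σ corner-gray over 8 cells = 4571  → 40.5112
row 8: Σ corner-gray over 8 cells = 4180  → 37.0459
row 9: Σ corner-gray over 8 cells = 4089  → 36.2394
row 10: Σ corner-gray over 8 cells = 3709  → 32.8716
row 11: Σ corner-gray over 8 cells = 3778  → 33.4831
row 12: Σ corner-gray over 8 cells = 4649  → 41.2024
row 13: Σ corner-gray over 8 cells = 4661  → 41.3088
row 14: Σ corner-gray over 8 cells = 3980  → 35.2733
Σ rows: total corner-gray = 61983  → 549.3334 mm³


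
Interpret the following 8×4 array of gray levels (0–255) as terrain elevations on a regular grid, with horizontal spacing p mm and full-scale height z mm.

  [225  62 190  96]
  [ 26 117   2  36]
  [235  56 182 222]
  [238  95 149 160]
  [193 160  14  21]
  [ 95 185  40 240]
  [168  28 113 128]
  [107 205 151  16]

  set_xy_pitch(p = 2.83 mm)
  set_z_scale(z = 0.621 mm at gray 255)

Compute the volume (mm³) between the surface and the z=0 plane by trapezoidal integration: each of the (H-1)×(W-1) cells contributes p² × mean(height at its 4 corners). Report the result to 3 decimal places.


47.531

height_mm = gray/255 × 0.621; cell vol = 2.83² × mean(4 corners)
unit = 2.83² × 0.621 / (4×255) = 0.00487601 mm³ per gray-sum
row 0: Σ corner-gray over 3 cells = 1125  → 5.4855
row 1: Σ corner-gray over 3 cells = 1233  → 6.0121
row 2: Σ corner-gray over 3 cells = 1819  → 8.8695
row 3: Σ corner-gray over 3 cells = 1448  → 7.0605
row 4: Σ corner-gray over 3 cells = 1347  → 6.5680
row 5: Σ corner-gray over 3 cells = 1363  → 6.6460
row 6: Σ corner-gray over 3 cells = 1413  → 6.8898
Σ rows: total corner-gray = 9748  → 47.5313 mm³


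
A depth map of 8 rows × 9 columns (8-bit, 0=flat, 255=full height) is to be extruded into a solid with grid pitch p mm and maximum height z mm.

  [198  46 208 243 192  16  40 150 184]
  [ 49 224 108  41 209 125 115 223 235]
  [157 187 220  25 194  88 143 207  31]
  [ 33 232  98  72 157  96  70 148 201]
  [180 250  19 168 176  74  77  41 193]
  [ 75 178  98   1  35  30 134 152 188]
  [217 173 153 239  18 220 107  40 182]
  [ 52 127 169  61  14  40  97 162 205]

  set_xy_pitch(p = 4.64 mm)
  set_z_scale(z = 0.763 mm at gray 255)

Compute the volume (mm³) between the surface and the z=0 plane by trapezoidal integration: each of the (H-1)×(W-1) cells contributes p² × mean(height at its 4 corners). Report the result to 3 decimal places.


height_mm = gray/255 × 0.763; cell vol = 4.64² × mean(4 corners)
unit = 4.64² × 0.763 / (4×255) = 0.016105 mm³ per gray-sum
row 0: Σ corner-gray over 8 cells = 4546  → 73.2133
row 1: Σ corner-gray over 8 cells = 4690  → 75.5324
row 2: Σ corner-gray over 8 cells = 4296  → 69.1870
row 3: Σ corner-gray over 8 cells = 3963  → 63.8241
row 4: Σ corner-gray over 8 cells = 3502  → 56.3997
row 5: Σ corner-gray over 8 cells = 3818  → 61.4888
row 6: Σ corner-gray over 8 cells = 3896  → 62.7450
Σ rows: total corner-gray = 28711  → 462.3902 mm³

462.390


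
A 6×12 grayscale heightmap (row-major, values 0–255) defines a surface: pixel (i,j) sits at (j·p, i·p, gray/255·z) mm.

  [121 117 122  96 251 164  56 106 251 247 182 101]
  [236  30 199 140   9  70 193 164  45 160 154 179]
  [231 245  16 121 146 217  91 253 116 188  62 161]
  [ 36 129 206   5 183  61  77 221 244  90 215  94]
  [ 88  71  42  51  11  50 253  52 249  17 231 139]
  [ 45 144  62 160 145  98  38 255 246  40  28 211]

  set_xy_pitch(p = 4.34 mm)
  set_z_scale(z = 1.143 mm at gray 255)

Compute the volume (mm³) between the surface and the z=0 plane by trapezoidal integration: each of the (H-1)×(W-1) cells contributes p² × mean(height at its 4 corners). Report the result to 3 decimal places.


height_mm = gray/255 × 1.143; cell vol = 4.34² × mean(4 corners)
unit = 4.34² × 1.143 / (4×255) = 0.021107 mm³ per gray-sum
row 0: Σ corner-gray over 11 cells = 6149  → 129.7866
row 1: Σ corner-gray over 11 cells = 6045  → 127.5915
row 2: Σ corner-gray over 11 cells = 6294  → 132.8472
row 3: Σ corner-gray over 11 cells = 5273  → 111.2970
row 4: Σ corner-gray over 11 cells = 4969  → 104.8804
Σ rows: total corner-gray = 28730  → 606.4027 mm³

606.403


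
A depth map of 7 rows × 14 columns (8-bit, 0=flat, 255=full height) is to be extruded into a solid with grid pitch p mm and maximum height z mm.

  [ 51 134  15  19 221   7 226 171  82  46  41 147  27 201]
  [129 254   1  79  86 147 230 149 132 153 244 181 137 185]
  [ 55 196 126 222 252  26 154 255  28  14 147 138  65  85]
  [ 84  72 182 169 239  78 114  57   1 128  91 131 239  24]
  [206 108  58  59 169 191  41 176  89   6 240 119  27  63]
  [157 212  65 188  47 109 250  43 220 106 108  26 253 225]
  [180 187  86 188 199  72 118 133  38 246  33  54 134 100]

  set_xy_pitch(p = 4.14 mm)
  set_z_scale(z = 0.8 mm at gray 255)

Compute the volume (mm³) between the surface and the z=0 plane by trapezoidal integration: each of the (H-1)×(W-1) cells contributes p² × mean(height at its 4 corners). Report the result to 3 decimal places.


height_mm = gray/255 × 0.8; cell vol = 4.14² × mean(4 corners)
unit = 4.14² × 0.8 / (4×255) = 0.0134428 mm³ per gray-sum
row 0: Σ corner-gray over 13 cells = 6424  → 86.3567
row 1: Σ corner-gray over 13 cells = 7286  → 97.9444
row 2: Σ corner-gray over 13 cells = 6496  → 87.3246
row 3: Σ corner-gray over 13 cells = 5945  → 79.9176
row 4: Σ corner-gray over 13 cells = 6471  → 86.9885
row 5: Σ corner-gray over 13 cells = 6892  → 92.6479
Σ rows: total corner-gray = 39514  → 531.1797 mm³

531.180


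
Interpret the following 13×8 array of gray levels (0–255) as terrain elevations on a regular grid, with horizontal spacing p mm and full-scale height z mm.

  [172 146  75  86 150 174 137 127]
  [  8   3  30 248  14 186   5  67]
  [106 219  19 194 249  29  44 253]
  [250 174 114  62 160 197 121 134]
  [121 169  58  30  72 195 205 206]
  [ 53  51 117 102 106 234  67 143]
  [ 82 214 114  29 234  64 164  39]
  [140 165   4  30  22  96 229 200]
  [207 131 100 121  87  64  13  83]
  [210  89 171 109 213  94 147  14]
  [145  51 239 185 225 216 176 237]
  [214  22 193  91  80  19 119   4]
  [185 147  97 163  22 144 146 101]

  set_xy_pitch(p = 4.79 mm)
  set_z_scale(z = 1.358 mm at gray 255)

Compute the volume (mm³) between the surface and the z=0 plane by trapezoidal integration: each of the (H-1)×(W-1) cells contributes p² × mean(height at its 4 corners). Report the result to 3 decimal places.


1239.206

height_mm = gray/255 × 1.358; cell vol = 4.79² × mean(4 corners)
unit = 4.79² × 1.358 / (4×255) = 0.0305471 mm³ per gray-sum
row 0: Σ corner-gray over 7 cells = 2882  → 88.0369
row 1: Σ corner-gray over 7 cells = 2914  → 89.0144
row 2: Σ corner-gray over 7 cells = 3907  → 119.3477
row 3: Σ corner-gray over 7 cells = 3825  → 116.8428
row 4: Σ corner-gray over 7 cells = 3335  → 101.8747
row 5: Σ corner-gray over 7 cells = 3309  → 101.0805
row 6: Σ corner-gray over 7 cells = 3191  → 97.4759
row 7: Σ corner-gray over 7 cells = 2754  → 84.1268
row 8: Σ corner-gray over 7 cells = 3192  → 97.5065
row 9: Σ corner-gray over 7 cells = 4436  → 135.5071
row 10: Σ corner-gray over 7 cells = 3832  → 117.0567
row 11: Σ corner-gray over 7 cells = 2990  → 91.3360
Σ rows: total corner-gray = 40567  → 1239.2060 mm³


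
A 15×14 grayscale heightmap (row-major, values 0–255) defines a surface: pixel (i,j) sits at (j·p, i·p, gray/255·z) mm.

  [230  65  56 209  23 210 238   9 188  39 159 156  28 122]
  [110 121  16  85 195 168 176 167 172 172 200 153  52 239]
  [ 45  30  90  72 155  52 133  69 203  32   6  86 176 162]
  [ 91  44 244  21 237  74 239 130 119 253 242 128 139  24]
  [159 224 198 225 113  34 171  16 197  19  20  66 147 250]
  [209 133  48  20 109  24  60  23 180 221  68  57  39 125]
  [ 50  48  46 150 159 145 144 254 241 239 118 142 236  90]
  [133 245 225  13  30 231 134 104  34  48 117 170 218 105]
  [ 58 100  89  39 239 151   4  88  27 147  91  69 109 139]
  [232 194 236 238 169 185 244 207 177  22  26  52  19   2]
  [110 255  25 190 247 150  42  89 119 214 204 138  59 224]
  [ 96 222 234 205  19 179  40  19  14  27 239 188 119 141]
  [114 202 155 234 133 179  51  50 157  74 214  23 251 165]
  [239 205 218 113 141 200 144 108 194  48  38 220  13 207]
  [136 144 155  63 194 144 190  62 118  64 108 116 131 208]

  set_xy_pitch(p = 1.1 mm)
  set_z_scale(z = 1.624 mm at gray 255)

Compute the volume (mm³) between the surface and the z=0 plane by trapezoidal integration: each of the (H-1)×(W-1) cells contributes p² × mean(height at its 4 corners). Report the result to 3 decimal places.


height_mm = gray/255 × 1.624; cell vol = 1.1² × mean(4 corners)
unit = 1.1² × 1.624 / (4×255) = 0.00192651 mm³ per gray-sum
row 0: Σ corner-gray over 13 cells = 6815  → 13.1292
row 1: Σ corner-gray over 13 cells = 6118  → 11.7864
row 2: Σ corner-gray over 13 cells = 6270  → 12.0792
row 3: Σ corner-gray over 13 cells = 7124  → 13.7245
row 4: Σ corner-gray over 13 cells = 5567  → 10.7249
row 5: Σ corner-gray over 13 cells = 6282  → 12.1023
row 6: Σ corner-gray over 13 cells = 7360  → 14.1791
row 7: Σ corner-gray over 13 cells = 5879  → 11.3260
row 8: Σ corner-gray over 13 cells = 6275  → 12.0888
row 9: Σ corner-gray over 13 cells = 7570  → 14.5837
row 10: Σ corner-gray over 13 cells = 7045  → 13.5723
row 11: Σ corner-gray over 13 cells = 6972  → 13.4316
row 12: Σ corner-gray over 13 cells = 7455  → 14.3621
row 13: Σ corner-gray over 13 cells = 7052  → 13.5857
Σ rows: total corner-gray = 93784  → 180.6758 mm³

180.676


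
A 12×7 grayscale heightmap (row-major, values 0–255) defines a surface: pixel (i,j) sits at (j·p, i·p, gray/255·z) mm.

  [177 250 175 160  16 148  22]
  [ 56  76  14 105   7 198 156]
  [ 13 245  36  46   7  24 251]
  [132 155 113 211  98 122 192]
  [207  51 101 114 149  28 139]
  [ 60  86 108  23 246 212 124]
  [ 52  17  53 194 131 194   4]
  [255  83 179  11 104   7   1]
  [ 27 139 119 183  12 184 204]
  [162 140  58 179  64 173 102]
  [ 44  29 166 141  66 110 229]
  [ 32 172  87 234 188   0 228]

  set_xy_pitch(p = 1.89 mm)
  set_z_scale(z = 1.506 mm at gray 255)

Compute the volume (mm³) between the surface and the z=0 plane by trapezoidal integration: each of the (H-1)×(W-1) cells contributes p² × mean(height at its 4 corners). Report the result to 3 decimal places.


height_mm = gray/255 × 1.506; cell vol = 1.89² × mean(4 corners)
unit = 1.89² × 1.506 / (4×255) = 0.0052741 mm³ per gray-sum
row 0: Σ corner-gray over 6 cells = 2709  → 14.2875
row 1: Σ corner-gray over 6 cells = 1992  → 10.5060
row 2: Σ corner-gray over 6 cells = 2702  → 14.2506
row 3: Σ corner-gray over 6 cells = 2954  → 15.5797
row 4: Σ corner-gray over 6 cells = 2766  → 14.5882
row 5: Σ corner-gray over 6 cells = 2768  → 14.5987
row 6: Σ corner-gray over 6 cells = 2258  → 11.9089
row 7: Σ corner-gray over 6 cells = 2529  → 13.3382
row 8: Σ corner-gray over 6 cells = 2997  → 15.8065
row 9: Σ corner-gray over 6 cells = 2789  → 14.7095
row 10: Σ corner-gray over 6 cells = 2919  → 15.3951
Σ rows: total corner-gray = 29383  → 154.9689 mm³

154.969


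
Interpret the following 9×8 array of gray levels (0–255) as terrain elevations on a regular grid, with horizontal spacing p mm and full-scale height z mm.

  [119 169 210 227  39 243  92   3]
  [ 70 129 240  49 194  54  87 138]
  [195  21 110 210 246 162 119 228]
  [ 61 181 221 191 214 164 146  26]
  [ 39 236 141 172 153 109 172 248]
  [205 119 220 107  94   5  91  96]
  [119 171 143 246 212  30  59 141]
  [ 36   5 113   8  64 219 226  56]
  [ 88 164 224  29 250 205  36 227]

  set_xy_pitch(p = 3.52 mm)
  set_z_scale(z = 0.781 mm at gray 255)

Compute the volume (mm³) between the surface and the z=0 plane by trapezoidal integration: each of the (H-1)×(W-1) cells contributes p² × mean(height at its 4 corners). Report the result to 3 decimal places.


height_mm = gray/255 × 0.781; cell vol = 3.52² × mean(4 corners)
unit = 3.52² × 0.781 / (4×255) = 0.00948716 mm³ per gray-sum
row 0: Σ corner-gray over 7 cells = 3796  → 36.0133
row 1: Σ corner-gray over 7 cells = 3873  → 36.7438
row 2: Σ corner-gray over 7 cells = 4480  → 42.5025
row 3: Σ corner-gray over 7 cells = 4574  → 43.3943
row 4: Σ corner-gray over 7 cells = 3826  → 36.2979
row 5: Σ corner-gray over 7 cells = 3555  → 33.7269
row 6: Σ corner-gray over 7 cells = 3344  → 31.7251
row 7: Σ corner-gray over 7 cells = 3493  → 33.1386
Σ rows: total corner-gray = 30941  → 293.5422 mm³

293.542


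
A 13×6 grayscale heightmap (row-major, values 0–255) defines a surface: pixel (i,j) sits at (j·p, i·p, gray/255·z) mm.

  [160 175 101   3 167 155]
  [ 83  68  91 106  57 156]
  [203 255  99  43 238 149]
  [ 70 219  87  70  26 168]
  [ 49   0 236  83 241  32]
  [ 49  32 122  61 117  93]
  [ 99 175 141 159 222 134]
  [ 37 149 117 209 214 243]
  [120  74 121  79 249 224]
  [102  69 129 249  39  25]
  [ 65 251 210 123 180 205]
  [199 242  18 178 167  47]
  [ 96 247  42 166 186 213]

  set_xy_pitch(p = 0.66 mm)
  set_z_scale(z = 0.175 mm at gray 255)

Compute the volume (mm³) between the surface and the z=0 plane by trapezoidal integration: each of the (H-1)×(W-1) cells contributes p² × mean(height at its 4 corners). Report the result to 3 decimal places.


height_mm = gray/255 × 0.175; cell vol = 0.66² × mean(4 corners)
unit = 0.66² × 0.175 / (4×255) = 7.47353e-05 mm³ per gray-sum
row 0: Σ corner-gray over 5 cells = 2090  → 0.1562
row 1: Σ corner-gray over 5 cells = 2505  → 0.1872
row 2: Σ corner-gray over 5 cells = 2664  → 0.1991
row 3: Σ corner-gray over 5 cells = 2243  → 0.1676
row 4: Σ corner-gray over 5 cells = 2007  → 0.1500
row 5: Σ corner-gray over 5 cells = 2433  → 0.1818
row 6: Σ corner-gray over 5 cells = 3285  → 0.2455
row 7: Σ corner-gray over 5 cells = 3048  → 0.2278
row 8: Σ corner-gray over 5 cells = 2489  → 0.1860
row 9: Σ corner-gray over 5 cells = 2897  → 0.2165
row 10: Σ corner-gray over 5 cells = 3254  → 0.2432
row 11: Σ corner-gray over 5 cells = 3047  → 0.2277
Σ rows: total corner-gray = 31962  → 2.3887 mm³

2.389


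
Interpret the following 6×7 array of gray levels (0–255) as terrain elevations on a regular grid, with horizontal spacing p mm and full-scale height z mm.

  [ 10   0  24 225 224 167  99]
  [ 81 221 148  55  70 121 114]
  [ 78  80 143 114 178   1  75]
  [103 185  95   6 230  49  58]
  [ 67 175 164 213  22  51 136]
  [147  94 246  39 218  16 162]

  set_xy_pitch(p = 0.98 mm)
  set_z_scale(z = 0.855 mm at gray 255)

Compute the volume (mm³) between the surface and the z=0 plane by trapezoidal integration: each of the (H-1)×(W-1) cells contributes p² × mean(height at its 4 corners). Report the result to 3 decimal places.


10.974

height_mm = gray/255 × 0.855; cell vol = 0.98² × mean(4 corners)
unit = 0.98² × 0.855 / (4×255) = 0.000805041 mm³ per gray-sum
row 0: Σ corner-gray over 6 cells = 2814  → 2.2654
row 1: Σ corner-gray over 6 cells = 2610  → 2.1012
row 2: Σ corner-gray over 6 cells = 2476  → 1.9933
row 3: Σ corner-gray over 6 cells = 2744  → 2.2090
row 4: Σ corner-gray over 6 cells = 2988  → 2.4055
Σ rows: total corner-gray = 13632  → 10.9743 mm³


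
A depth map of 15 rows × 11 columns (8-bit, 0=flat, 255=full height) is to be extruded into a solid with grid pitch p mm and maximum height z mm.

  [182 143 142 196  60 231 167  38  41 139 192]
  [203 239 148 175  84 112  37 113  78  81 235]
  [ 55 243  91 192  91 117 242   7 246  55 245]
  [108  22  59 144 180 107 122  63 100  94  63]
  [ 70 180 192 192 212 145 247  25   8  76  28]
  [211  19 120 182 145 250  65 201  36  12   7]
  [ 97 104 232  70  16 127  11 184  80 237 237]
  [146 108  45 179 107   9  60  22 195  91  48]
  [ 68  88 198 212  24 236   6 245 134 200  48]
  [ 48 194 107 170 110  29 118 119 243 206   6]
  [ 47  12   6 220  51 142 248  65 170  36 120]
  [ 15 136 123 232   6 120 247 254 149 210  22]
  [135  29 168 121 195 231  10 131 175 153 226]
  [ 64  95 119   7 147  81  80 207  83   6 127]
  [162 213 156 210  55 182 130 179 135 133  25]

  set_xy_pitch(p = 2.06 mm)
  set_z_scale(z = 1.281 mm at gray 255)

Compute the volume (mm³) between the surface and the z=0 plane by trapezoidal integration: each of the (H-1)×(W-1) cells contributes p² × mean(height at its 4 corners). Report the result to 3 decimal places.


368.474

height_mm = gray/255 × 1.281; cell vol = 2.06² × mean(4 corners)
unit = 2.06² × 1.281 / (4×255) = 0.00532946 mm³ per gray-sum
row 0: Σ corner-gray over 10 cells = 5260  → 28.0330
row 1: Σ corner-gray over 10 cells = 5440  → 28.9923
row 2: Σ corner-gray over 10 cells = 4821  → 25.6933
row 3: Σ corner-gray over 10 cells = 4605  → 24.5422
row 4: Σ corner-gray over 10 cells = 4930  → 26.2742
row 5: Σ corner-gray over 10 cells = 4734  → 25.2297
row 6: Σ corner-gray over 10 cells = 4282  → 22.8208
row 7: Σ corner-gray over 10 cells = 4628  → 24.6648
row 8: Σ corner-gray over 10 cells = 5448  → 29.0349
row 9: Σ corner-gray over 10 cells = 4713  → 25.1178
row 10: Σ corner-gray over 10 cells = 5058  → 26.9564
row 11: Σ corner-gray over 10 cells = 5778  → 30.7936
row 12: Σ corner-gray over 10 cells = 4628  → 24.6648
row 13: Σ corner-gray over 10 cells = 4814  → 25.6560
Σ rows: total corner-gray = 69139  → 368.4737 mm³


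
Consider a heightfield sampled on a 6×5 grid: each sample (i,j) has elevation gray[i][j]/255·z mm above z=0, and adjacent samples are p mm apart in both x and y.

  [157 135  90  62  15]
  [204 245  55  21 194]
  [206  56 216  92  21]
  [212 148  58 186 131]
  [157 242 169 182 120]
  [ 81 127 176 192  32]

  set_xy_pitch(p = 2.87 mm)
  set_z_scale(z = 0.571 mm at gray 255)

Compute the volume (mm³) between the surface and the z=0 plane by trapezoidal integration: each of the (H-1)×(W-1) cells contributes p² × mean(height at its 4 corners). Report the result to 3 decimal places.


height_mm = gray/255 × 0.571; cell vol = 2.87² × mean(4 corners)
unit = 2.87² × 0.571 / (4×255) = 0.00461105 mm³ per gray-sum
row 0: Σ corner-gray over 4 cells = 1786  → 8.2353
row 1: Σ corner-gray over 4 cells = 1995  → 9.1990
row 2: Σ corner-gray over 4 cells = 2082  → 9.6002
row 3: Σ corner-gray over 4 cells = 2590  → 11.9426
row 4: Σ corner-gray over 4 cells = 2566  → 11.8320
Σ rows: total corner-gray = 11019  → 50.8091 mm³

50.809


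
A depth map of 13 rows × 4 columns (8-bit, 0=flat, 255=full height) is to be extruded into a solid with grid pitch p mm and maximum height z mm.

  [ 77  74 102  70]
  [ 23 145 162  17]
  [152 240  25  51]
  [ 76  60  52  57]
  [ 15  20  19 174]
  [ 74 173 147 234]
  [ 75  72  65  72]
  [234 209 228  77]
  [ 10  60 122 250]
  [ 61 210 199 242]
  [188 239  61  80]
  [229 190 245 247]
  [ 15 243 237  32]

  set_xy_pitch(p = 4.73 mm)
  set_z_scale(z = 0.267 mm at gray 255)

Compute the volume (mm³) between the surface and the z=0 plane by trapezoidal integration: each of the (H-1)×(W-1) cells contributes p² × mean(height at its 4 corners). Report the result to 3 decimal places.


height_mm = gray/255 × 0.267; cell vol = 4.73² × mean(4 corners)
unit = 4.73² × 0.267 / (4×255) = 0.00585644 mm³ per gray-sum
row 0: Σ corner-gray over 3 cells = 1153  → 6.7525
row 1: Σ corner-gray over 3 cells = 1387  → 8.1229
row 2: Σ corner-gray over 3 cells = 1090  → 6.3835
row 3: Σ corner-gray over 3 cells = 624  → 3.6544
row 4: Σ corner-gray over 3 cells = 1215  → 7.1156
row 5: Σ corner-gray over 3 cells = 1369  → 8.0175
row 6: Σ corner-gray over 3 cells = 1606  → 9.4054
row 7: Σ corner-gray over 3 cells = 1809  → 10.5943
row 8: Σ corner-gray over 3 cells = 1745  → 10.2195
row 9: Σ corner-gray over 3 cells = 1989  → 11.6485
row 10: Σ corner-gray over 3 cells = 2214  → 12.9661
row 11: Σ corner-gray over 3 cells = 2353  → 13.7802
Σ rows: total corner-gray = 18554  → 108.6603 mm³

108.660


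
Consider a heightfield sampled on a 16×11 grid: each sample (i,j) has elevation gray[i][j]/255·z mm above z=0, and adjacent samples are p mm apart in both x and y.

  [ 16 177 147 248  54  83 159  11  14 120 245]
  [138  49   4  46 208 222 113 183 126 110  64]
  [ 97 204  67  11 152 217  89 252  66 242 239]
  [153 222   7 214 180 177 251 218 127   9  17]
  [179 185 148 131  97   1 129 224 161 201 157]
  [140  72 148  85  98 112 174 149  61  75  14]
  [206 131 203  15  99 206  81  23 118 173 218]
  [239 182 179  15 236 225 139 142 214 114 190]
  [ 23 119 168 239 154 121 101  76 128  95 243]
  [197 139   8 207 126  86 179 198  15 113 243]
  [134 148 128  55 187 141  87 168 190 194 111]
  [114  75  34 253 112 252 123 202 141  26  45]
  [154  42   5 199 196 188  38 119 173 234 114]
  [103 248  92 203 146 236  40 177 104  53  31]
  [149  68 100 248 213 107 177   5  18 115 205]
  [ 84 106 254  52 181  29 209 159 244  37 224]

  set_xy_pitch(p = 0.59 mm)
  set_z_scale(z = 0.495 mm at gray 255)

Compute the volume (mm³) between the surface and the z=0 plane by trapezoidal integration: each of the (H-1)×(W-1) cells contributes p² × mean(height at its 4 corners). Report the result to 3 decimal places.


13.573

height_mm = gray/255 × 0.495; cell vol = 0.59² × mean(4 corners)
unit = 0.59² × 0.495 / (4×255) = 0.000168931 mm³ per gray-sum
row 0: Σ corner-gray over 10 cells = 4611  → 0.7789
row 1: Σ corner-gray over 10 cells = 5260  → 0.8886
row 2: Σ corner-gray over 10 cells = 5916  → 0.9994
row 3: Σ corner-gray over 10 cells = 5870  → 0.9916
row 4: Σ corner-gray over 10 cells = 4992  → 0.8433
row 5: Σ corner-gray over 10 cells = 4624  → 0.7811
row 6: Σ corner-gray over 10 cells = 5843  → 0.9871
row 7: Σ corner-gray over 10 cells = 5989  → 1.0117
row 8: Σ corner-gray over 10 cells = 5250  → 0.8869
row 9: Σ corner-gray over 10 cells = 5423  → 0.9161
row 10: Σ corner-gray over 10 cells = 5436  → 0.9183
row 11: Σ corner-gray over 10 cells = 5251  → 0.8871
row 12: Σ corner-gray over 10 cells = 5388  → 0.9102
row 13: Σ corner-gray over 10 cells = 5188  → 0.8764
row 14: Σ corner-gray over 10 cells = 5306  → 0.8963
Σ rows: total corner-gray = 80347  → 13.5731 mm³


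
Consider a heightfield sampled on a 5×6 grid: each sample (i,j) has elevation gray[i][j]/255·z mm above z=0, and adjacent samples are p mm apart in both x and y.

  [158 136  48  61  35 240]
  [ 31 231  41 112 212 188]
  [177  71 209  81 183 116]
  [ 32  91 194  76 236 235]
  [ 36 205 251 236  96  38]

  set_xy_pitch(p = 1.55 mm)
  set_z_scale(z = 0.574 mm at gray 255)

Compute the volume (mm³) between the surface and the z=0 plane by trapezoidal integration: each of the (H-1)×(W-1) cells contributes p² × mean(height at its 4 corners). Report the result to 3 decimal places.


15.026

height_mm = gray/255 × 0.574; cell vol = 1.55² × mean(4 corners)
unit = 1.55² × 0.574 / (4×255) = 0.001352 mm³ per gray-sum
row 0: Σ corner-gray over 5 cells = 2369  → 3.2029
row 1: Σ corner-gray over 5 cells = 2792  → 3.7748
row 2: Σ corner-gray over 5 cells = 2842  → 3.8424
row 3: Σ corner-gray over 5 cells = 3111  → 4.2061
Σ rows: total corner-gray = 11114  → 15.0261 mm³
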